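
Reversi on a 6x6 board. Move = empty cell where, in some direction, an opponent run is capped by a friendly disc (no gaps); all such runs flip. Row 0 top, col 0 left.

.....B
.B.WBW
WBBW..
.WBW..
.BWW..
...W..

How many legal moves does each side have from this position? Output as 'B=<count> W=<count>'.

Answer: B=10 W=8

Derivation:
-- B to move --
(0,2): no bracket -> illegal
(0,3): no bracket -> illegal
(0,4): flips 1 -> legal
(1,0): no bracket -> illegal
(1,2): flips 1 -> legal
(2,4): flips 1 -> legal
(2,5): flips 1 -> legal
(3,0): flips 1 -> legal
(3,4): flips 1 -> legal
(4,0): flips 1 -> legal
(4,4): flips 3 -> legal
(5,1): no bracket -> illegal
(5,2): flips 1 -> legal
(5,4): flips 1 -> legal
B mobility = 10
-- W to move --
(0,0): flips 2 -> legal
(0,1): flips 2 -> legal
(0,2): flips 1 -> legal
(0,3): no bracket -> illegal
(0,4): no bracket -> illegal
(1,0): flips 2 -> legal
(1,2): flips 2 -> legal
(2,4): no bracket -> illegal
(2,5): no bracket -> illegal
(3,0): no bracket -> illegal
(4,0): flips 1 -> legal
(5,0): flips 2 -> legal
(5,1): flips 1 -> legal
(5,2): no bracket -> illegal
W mobility = 8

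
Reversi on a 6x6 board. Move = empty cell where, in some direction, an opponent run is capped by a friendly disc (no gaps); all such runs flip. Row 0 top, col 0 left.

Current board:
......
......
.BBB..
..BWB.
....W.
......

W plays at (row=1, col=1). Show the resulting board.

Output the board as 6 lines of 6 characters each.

Place W at (1,1); scan 8 dirs for brackets.
Dir NW: first cell '.' (not opp) -> no flip
Dir N: first cell '.' (not opp) -> no flip
Dir NE: first cell '.' (not opp) -> no flip
Dir W: first cell '.' (not opp) -> no flip
Dir E: first cell '.' (not opp) -> no flip
Dir SW: first cell '.' (not opp) -> no flip
Dir S: opp run (2,1), next='.' -> no flip
Dir SE: opp run (2,2) capped by W -> flip
All flips: (2,2)

Answer: ......
.W....
.BWB..
..BWB.
....W.
......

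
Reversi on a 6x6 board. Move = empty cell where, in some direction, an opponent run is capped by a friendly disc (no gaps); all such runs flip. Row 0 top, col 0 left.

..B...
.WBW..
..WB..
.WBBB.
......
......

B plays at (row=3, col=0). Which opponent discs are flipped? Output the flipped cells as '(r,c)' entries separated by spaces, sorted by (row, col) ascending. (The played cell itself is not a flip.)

Dir NW: edge -> no flip
Dir N: first cell '.' (not opp) -> no flip
Dir NE: first cell '.' (not opp) -> no flip
Dir W: edge -> no flip
Dir E: opp run (3,1) capped by B -> flip
Dir SW: edge -> no flip
Dir S: first cell '.' (not opp) -> no flip
Dir SE: first cell '.' (not opp) -> no flip

Answer: (3,1)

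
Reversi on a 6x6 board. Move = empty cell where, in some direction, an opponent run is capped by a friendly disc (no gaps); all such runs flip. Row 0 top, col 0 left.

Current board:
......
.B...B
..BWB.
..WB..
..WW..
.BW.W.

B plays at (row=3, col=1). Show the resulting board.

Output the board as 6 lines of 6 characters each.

Place B at (3,1); scan 8 dirs for brackets.
Dir NW: first cell '.' (not opp) -> no flip
Dir N: first cell '.' (not opp) -> no flip
Dir NE: first cell 'B' (not opp) -> no flip
Dir W: first cell '.' (not opp) -> no flip
Dir E: opp run (3,2) capped by B -> flip
Dir SW: first cell '.' (not opp) -> no flip
Dir S: first cell '.' (not opp) -> no flip
Dir SE: opp run (4,2), next='.' -> no flip
All flips: (3,2)

Answer: ......
.B...B
..BWB.
.BBB..
..WW..
.BW.W.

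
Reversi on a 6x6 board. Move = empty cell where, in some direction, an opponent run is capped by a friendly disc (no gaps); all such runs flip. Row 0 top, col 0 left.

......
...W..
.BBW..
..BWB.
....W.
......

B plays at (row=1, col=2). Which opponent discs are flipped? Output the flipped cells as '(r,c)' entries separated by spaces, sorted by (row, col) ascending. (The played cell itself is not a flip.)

Dir NW: first cell '.' (not opp) -> no flip
Dir N: first cell '.' (not opp) -> no flip
Dir NE: first cell '.' (not opp) -> no flip
Dir W: first cell '.' (not opp) -> no flip
Dir E: opp run (1,3), next='.' -> no flip
Dir SW: first cell 'B' (not opp) -> no flip
Dir S: first cell 'B' (not opp) -> no flip
Dir SE: opp run (2,3) capped by B -> flip

Answer: (2,3)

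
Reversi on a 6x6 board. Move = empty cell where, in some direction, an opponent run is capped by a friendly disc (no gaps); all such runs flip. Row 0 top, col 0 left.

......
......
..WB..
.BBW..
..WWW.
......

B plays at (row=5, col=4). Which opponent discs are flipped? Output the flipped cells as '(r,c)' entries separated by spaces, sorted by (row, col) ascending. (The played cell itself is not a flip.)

Dir NW: opp run (4,3) capped by B -> flip
Dir N: opp run (4,4), next='.' -> no flip
Dir NE: first cell '.' (not opp) -> no flip
Dir W: first cell '.' (not opp) -> no flip
Dir E: first cell '.' (not opp) -> no flip
Dir SW: edge -> no flip
Dir S: edge -> no flip
Dir SE: edge -> no flip

Answer: (4,3)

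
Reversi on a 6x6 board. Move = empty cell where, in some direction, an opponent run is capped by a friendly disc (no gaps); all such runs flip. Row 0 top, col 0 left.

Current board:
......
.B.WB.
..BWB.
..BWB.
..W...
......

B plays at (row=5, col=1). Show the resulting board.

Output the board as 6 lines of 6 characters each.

Answer: ......
.B.WB.
..BWB.
..BBB.
..B...
.B....

Derivation:
Place B at (5,1); scan 8 dirs for brackets.
Dir NW: first cell '.' (not opp) -> no flip
Dir N: first cell '.' (not opp) -> no flip
Dir NE: opp run (4,2) (3,3) capped by B -> flip
Dir W: first cell '.' (not opp) -> no flip
Dir E: first cell '.' (not opp) -> no flip
Dir SW: edge -> no flip
Dir S: edge -> no flip
Dir SE: edge -> no flip
All flips: (3,3) (4,2)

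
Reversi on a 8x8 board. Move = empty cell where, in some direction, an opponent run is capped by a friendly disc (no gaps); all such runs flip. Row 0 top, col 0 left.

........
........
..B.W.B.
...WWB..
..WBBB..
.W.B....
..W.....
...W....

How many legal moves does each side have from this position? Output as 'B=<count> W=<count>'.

-- B to move --
(1,3): flips 1 -> legal
(1,4): flips 2 -> legal
(1,5): no bracket -> illegal
(2,3): flips 2 -> legal
(2,5): flips 1 -> legal
(3,1): flips 1 -> legal
(3,2): flips 2 -> legal
(4,0): no bracket -> illegal
(4,1): flips 1 -> legal
(5,0): no bracket -> illegal
(5,2): no bracket -> illegal
(6,0): no bracket -> illegal
(6,1): no bracket -> illegal
(6,3): no bracket -> illegal
(6,4): no bracket -> illegal
(7,1): flips 1 -> legal
(7,2): no bracket -> illegal
(7,4): no bracket -> illegal
B mobility = 8
-- W to move --
(1,1): flips 1 -> legal
(1,2): no bracket -> illegal
(1,3): no bracket -> illegal
(1,5): no bracket -> illegal
(1,6): no bracket -> illegal
(1,7): flips 4 -> legal
(2,1): no bracket -> illegal
(2,3): no bracket -> illegal
(2,5): no bracket -> illegal
(2,7): no bracket -> illegal
(3,1): no bracket -> illegal
(3,2): no bracket -> illegal
(3,6): flips 1 -> legal
(3,7): no bracket -> illegal
(4,6): flips 4 -> legal
(5,2): flips 1 -> legal
(5,4): flips 1 -> legal
(5,5): flips 1 -> legal
(5,6): flips 1 -> legal
(6,3): flips 2 -> legal
(6,4): flips 1 -> legal
W mobility = 10

Answer: B=8 W=10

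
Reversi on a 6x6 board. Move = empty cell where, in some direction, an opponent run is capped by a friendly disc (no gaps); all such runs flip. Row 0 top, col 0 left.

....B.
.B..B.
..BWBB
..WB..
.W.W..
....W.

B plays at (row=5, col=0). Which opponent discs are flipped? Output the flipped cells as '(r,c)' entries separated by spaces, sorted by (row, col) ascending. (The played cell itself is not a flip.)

Dir NW: edge -> no flip
Dir N: first cell '.' (not opp) -> no flip
Dir NE: opp run (4,1) (3,2) (2,3) capped by B -> flip
Dir W: edge -> no flip
Dir E: first cell '.' (not opp) -> no flip
Dir SW: edge -> no flip
Dir S: edge -> no flip
Dir SE: edge -> no flip

Answer: (2,3) (3,2) (4,1)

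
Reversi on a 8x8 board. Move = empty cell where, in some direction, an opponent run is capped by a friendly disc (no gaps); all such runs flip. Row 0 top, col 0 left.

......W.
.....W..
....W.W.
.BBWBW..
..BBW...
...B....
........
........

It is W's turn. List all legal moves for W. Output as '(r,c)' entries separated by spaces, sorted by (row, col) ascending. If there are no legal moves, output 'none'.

Answer: (3,0) (4,1) (5,1) (6,2) (6,3)

Derivation:
(2,0): no bracket -> illegal
(2,1): no bracket -> illegal
(2,2): no bracket -> illegal
(2,3): no bracket -> illegal
(2,5): no bracket -> illegal
(3,0): flips 2 -> legal
(4,0): no bracket -> illegal
(4,1): flips 2 -> legal
(4,5): no bracket -> illegal
(5,1): flips 1 -> legal
(5,2): no bracket -> illegal
(5,4): no bracket -> illegal
(6,2): flips 1 -> legal
(6,3): flips 2 -> legal
(6,4): no bracket -> illegal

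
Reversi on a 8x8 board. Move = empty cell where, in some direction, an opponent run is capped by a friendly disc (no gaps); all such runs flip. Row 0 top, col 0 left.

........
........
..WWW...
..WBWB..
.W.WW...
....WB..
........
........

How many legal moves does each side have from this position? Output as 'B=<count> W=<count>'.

Answer: B=5 W=6

Derivation:
-- B to move --
(1,1): flips 1 -> legal
(1,2): no bracket -> illegal
(1,3): flips 2 -> legal
(1,4): no bracket -> illegal
(1,5): flips 1 -> legal
(2,1): no bracket -> illegal
(2,5): no bracket -> illegal
(3,0): no bracket -> illegal
(3,1): flips 1 -> legal
(4,0): no bracket -> illegal
(4,2): no bracket -> illegal
(4,5): no bracket -> illegal
(5,0): no bracket -> illegal
(5,1): no bracket -> illegal
(5,2): no bracket -> illegal
(5,3): flips 3 -> legal
(6,3): no bracket -> illegal
(6,4): no bracket -> illegal
(6,5): no bracket -> illegal
B mobility = 5
-- W to move --
(2,5): no bracket -> illegal
(2,6): flips 1 -> legal
(3,6): flips 1 -> legal
(4,2): flips 1 -> legal
(4,5): no bracket -> illegal
(4,6): flips 1 -> legal
(5,6): flips 1 -> legal
(6,4): no bracket -> illegal
(6,5): no bracket -> illegal
(6,6): flips 1 -> legal
W mobility = 6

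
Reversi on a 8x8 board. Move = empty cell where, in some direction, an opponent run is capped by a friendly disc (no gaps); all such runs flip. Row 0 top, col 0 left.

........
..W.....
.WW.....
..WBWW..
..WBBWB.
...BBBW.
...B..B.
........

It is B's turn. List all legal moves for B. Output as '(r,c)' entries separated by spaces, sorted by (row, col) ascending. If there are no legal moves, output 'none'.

Answer: (1,0) (1,1) (2,4) (2,5) (2,6) (3,1) (3,6) (4,1) (5,1) (5,7)

Derivation:
(0,1): no bracket -> illegal
(0,2): no bracket -> illegal
(0,3): no bracket -> illegal
(1,0): flips 2 -> legal
(1,1): flips 1 -> legal
(1,3): no bracket -> illegal
(2,0): no bracket -> illegal
(2,3): no bracket -> illegal
(2,4): flips 2 -> legal
(2,5): flips 3 -> legal
(2,6): flips 1 -> legal
(3,0): no bracket -> illegal
(3,1): flips 2 -> legal
(3,6): flips 3 -> legal
(4,1): flips 1 -> legal
(4,7): no bracket -> illegal
(5,1): flips 1 -> legal
(5,2): no bracket -> illegal
(5,7): flips 1 -> legal
(6,5): no bracket -> illegal
(6,7): no bracket -> illegal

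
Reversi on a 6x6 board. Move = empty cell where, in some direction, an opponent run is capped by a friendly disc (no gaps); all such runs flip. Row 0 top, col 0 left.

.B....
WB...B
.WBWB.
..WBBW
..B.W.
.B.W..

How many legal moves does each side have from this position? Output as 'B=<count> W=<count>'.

Answer: B=6 W=9

Derivation:
-- B to move --
(0,0): no bracket -> illegal
(1,2): flips 1 -> legal
(1,3): flips 1 -> legal
(1,4): no bracket -> illegal
(2,0): flips 1 -> legal
(2,5): no bracket -> illegal
(3,0): no bracket -> illegal
(3,1): flips 2 -> legal
(4,1): no bracket -> illegal
(4,3): no bracket -> illegal
(4,5): no bracket -> illegal
(5,2): no bracket -> illegal
(5,4): flips 1 -> legal
(5,5): flips 1 -> legal
B mobility = 6
-- W to move --
(0,0): flips 3 -> legal
(0,2): no bracket -> illegal
(0,4): no bracket -> illegal
(0,5): no bracket -> illegal
(1,2): flips 2 -> legal
(1,3): flips 1 -> legal
(1,4): flips 2 -> legal
(2,0): no bracket -> illegal
(2,5): flips 1 -> legal
(3,1): flips 1 -> legal
(4,0): no bracket -> illegal
(4,1): no bracket -> illegal
(4,3): flips 1 -> legal
(4,5): flips 1 -> legal
(5,0): no bracket -> illegal
(5,2): flips 1 -> legal
W mobility = 9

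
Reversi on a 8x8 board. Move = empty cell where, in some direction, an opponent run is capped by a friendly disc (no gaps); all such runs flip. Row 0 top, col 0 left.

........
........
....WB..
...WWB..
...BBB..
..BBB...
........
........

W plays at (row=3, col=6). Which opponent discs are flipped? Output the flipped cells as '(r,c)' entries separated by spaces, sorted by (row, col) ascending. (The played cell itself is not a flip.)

Dir NW: opp run (2,5), next='.' -> no flip
Dir N: first cell '.' (not opp) -> no flip
Dir NE: first cell '.' (not opp) -> no flip
Dir W: opp run (3,5) capped by W -> flip
Dir E: first cell '.' (not opp) -> no flip
Dir SW: opp run (4,5) (5,4), next='.' -> no flip
Dir S: first cell '.' (not opp) -> no flip
Dir SE: first cell '.' (not opp) -> no flip

Answer: (3,5)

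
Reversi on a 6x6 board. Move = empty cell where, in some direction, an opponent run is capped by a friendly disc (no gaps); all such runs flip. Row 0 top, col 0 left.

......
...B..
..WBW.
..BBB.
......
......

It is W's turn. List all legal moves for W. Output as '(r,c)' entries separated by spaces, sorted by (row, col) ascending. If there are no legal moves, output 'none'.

Answer: (0,2) (0,4) (4,2) (4,4)

Derivation:
(0,2): flips 1 -> legal
(0,3): no bracket -> illegal
(0,4): flips 1 -> legal
(1,2): no bracket -> illegal
(1,4): no bracket -> illegal
(2,1): no bracket -> illegal
(2,5): no bracket -> illegal
(3,1): no bracket -> illegal
(3,5): no bracket -> illegal
(4,1): no bracket -> illegal
(4,2): flips 2 -> legal
(4,3): no bracket -> illegal
(4,4): flips 2 -> legal
(4,5): no bracket -> illegal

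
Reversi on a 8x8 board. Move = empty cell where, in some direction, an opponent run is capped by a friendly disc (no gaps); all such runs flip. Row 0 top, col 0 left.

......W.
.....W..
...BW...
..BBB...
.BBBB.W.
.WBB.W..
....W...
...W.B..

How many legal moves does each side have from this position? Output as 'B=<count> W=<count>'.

Answer: B=6 W=3

Derivation:
-- B to move --
(0,4): no bracket -> illegal
(0,5): no bracket -> illegal
(0,7): no bracket -> illegal
(1,3): no bracket -> illegal
(1,4): flips 1 -> legal
(1,6): no bracket -> illegal
(1,7): no bracket -> illegal
(2,5): flips 1 -> legal
(2,6): no bracket -> illegal
(3,5): no bracket -> illegal
(3,6): no bracket -> illegal
(3,7): no bracket -> illegal
(4,0): no bracket -> illegal
(4,5): no bracket -> illegal
(4,7): no bracket -> illegal
(5,0): flips 1 -> legal
(5,4): no bracket -> illegal
(5,6): no bracket -> illegal
(5,7): no bracket -> illegal
(6,0): flips 1 -> legal
(6,1): flips 1 -> legal
(6,2): no bracket -> illegal
(6,3): no bracket -> illegal
(6,5): no bracket -> illegal
(6,6): flips 1 -> legal
(7,2): no bracket -> illegal
(7,4): no bracket -> illegal
B mobility = 6
-- W to move --
(1,2): no bracket -> illegal
(1,3): no bracket -> illegal
(1,4): no bracket -> illegal
(2,1): no bracket -> illegal
(2,2): flips 3 -> legal
(2,5): no bracket -> illegal
(3,0): no bracket -> illegal
(3,1): flips 3 -> legal
(3,5): no bracket -> illegal
(4,0): no bracket -> illegal
(4,5): no bracket -> illegal
(5,0): no bracket -> illegal
(5,4): flips 4 -> legal
(6,1): no bracket -> illegal
(6,2): no bracket -> illegal
(6,3): no bracket -> illegal
(6,5): no bracket -> illegal
(6,6): no bracket -> illegal
(7,4): no bracket -> illegal
(7,6): no bracket -> illegal
W mobility = 3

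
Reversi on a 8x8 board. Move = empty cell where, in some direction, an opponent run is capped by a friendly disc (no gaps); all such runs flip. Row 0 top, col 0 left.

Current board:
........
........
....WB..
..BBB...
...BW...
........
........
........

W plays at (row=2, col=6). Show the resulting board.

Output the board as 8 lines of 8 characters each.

Answer: ........
........
....WWW.
..BBB...
...BW...
........
........
........

Derivation:
Place W at (2,6); scan 8 dirs for brackets.
Dir NW: first cell '.' (not opp) -> no flip
Dir N: first cell '.' (not opp) -> no flip
Dir NE: first cell '.' (not opp) -> no flip
Dir W: opp run (2,5) capped by W -> flip
Dir E: first cell '.' (not opp) -> no flip
Dir SW: first cell '.' (not opp) -> no flip
Dir S: first cell '.' (not opp) -> no flip
Dir SE: first cell '.' (not opp) -> no flip
All flips: (2,5)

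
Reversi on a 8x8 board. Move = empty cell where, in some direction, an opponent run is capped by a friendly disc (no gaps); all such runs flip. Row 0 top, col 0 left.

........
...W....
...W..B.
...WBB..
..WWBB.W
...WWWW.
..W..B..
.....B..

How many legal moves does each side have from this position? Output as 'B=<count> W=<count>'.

-- B to move --
(0,2): no bracket -> illegal
(0,3): no bracket -> illegal
(0,4): no bracket -> illegal
(1,2): flips 1 -> legal
(1,4): no bracket -> illegal
(2,2): flips 1 -> legal
(2,4): no bracket -> illegal
(3,1): no bracket -> illegal
(3,2): flips 3 -> legal
(3,6): no bracket -> illegal
(3,7): no bracket -> illegal
(4,1): flips 2 -> legal
(4,6): no bracket -> illegal
(5,1): no bracket -> illegal
(5,2): flips 1 -> legal
(5,7): no bracket -> illegal
(6,1): no bracket -> illegal
(6,3): flips 1 -> legal
(6,4): flips 1 -> legal
(6,6): flips 1 -> legal
(6,7): flips 1 -> legal
(7,1): flips 2 -> legal
(7,2): no bracket -> illegal
(7,3): no bracket -> illegal
B mobility = 10
-- W to move --
(1,5): no bracket -> illegal
(1,6): no bracket -> illegal
(1,7): flips 3 -> legal
(2,4): flips 2 -> legal
(2,5): flips 3 -> legal
(2,7): no bracket -> illegal
(3,6): flips 3 -> legal
(3,7): no bracket -> illegal
(4,6): flips 2 -> legal
(6,4): no bracket -> illegal
(6,6): no bracket -> illegal
(7,4): flips 1 -> legal
(7,6): flips 1 -> legal
W mobility = 7

Answer: B=10 W=7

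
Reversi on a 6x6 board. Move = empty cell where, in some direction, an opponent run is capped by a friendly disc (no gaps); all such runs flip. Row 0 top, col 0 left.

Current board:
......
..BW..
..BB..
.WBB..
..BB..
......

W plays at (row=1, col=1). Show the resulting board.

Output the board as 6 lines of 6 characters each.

Place W at (1,1); scan 8 dirs for brackets.
Dir NW: first cell '.' (not opp) -> no flip
Dir N: first cell '.' (not opp) -> no flip
Dir NE: first cell '.' (not opp) -> no flip
Dir W: first cell '.' (not opp) -> no flip
Dir E: opp run (1,2) capped by W -> flip
Dir SW: first cell '.' (not opp) -> no flip
Dir S: first cell '.' (not opp) -> no flip
Dir SE: opp run (2,2) (3,3), next='.' -> no flip
All flips: (1,2)

Answer: ......
.WWW..
..BB..
.WBB..
..BB..
......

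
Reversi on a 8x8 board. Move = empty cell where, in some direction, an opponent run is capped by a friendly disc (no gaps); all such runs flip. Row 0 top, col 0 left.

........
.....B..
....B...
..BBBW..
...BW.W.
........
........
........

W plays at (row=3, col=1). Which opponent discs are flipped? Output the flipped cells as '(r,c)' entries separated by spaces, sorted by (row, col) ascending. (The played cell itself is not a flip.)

Answer: (3,2) (3,3) (3,4)

Derivation:
Dir NW: first cell '.' (not opp) -> no flip
Dir N: first cell '.' (not opp) -> no flip
Dir NE: first cell '.' (not opp) -> no flip
Dir W: first cell '.' (not opp) -> no flip
Dir E: opp run (3,2) (3,3) (3,4) capped by W -> flip
Dir SW: first cell '.' (not opp) -> no flip
Dir S: first cell '.' (not opp) -> no flip
Dir SE: first cell '.' (not opp) -> no flip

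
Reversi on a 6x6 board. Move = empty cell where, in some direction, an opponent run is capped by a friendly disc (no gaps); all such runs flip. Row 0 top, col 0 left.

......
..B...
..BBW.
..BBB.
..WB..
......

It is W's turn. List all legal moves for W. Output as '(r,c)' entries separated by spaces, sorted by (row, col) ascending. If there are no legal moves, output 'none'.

(0,1): no bracket -> illegal
(0,2): flips 3 -> legal
(0,3): no bracket -> illegal
(1,1): no bracket -> illegal
(1,3): no bracket -> illegal
(1,4): no bracket -> illegal
(2,1): flips 2 -> legal
(2,5): no bracket -> illegal
(3,1): no bracket -> illegal
(3,5): no bracket -> illegal
(4,1): no bracket -> illegal
(4,4): flips 2 -> legal
(4,5): no bracket -> illegal
(5,2): no bracket -> illegal
(5,3): no bracket -> illegal
(5,4): no bracket -> illegal

Answer: (0,2) (2,1) (4,4)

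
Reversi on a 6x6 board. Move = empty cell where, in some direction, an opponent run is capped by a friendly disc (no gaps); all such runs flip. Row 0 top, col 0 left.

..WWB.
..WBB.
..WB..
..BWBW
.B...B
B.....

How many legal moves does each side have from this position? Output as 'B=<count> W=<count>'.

Answer: B=6 W=7

Derivation:
-- B to move --
(0,1): flips 3 -> legal
(1,1): flips 1 -> legal
(2,1): flips 1 -> legal
(2,4): no bracket -> illegal
(2,5): flips 1 -> legal
(3,1): flips 1 -> legal
(4,2): no bracket -> illegal
(4,3): flips 1 -> legal
(4,4): no bracket -> illegal
B mobility = 6
-- W to move --
(0,5): flips 1 -> legal
(1,5): flips 2 -> legal
(2,1): no bracket -> illegal
(2,4): flips 2 -> legal
(2,5): flips 1 -> legal
(3,0): no bracket -> illegal
(3,1): flips 1 -> legal
(4,0): no bracket -> illegal
(4,2): flips 1 -> legal
(4,3): no bracket -> illegal
(4,4): no bracket -> illegal
(5,1): no bracket -> illegal
(5,2): no bracket -> illegal
(5,4): no bracket -> illegal
(5,5): flips 1 -> legal
W mobility = 7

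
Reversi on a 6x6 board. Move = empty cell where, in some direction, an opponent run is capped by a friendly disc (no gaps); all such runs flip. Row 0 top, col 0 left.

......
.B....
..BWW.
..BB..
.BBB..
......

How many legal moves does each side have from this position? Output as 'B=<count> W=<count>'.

Answer: B=4 W=4

Derivation:
-- B to move --
(1,2): no bracket -> illegal
(1,3): flips 1 -> legal
(1,4): flips 1 -> legal
(1,5): flips 1 -> legal
(2,5): flips 2 -> legal
(3,4): no bracket -> illegal
(3,5): no bracket -> illegal
B mobility = 4
-- W to move --
(0,0): no bracket -> illegal
(0,1): no bracket -> illegal
(0,2): no bracket -> illegal
(1,0): no bracket -> illegal
(1,2): no bracket -> illegal
(1,3): no bracket -> illegal
(2,0): no bracket -> illegal
(2,1): flips 1 -> legal
(3,0): no bracket -> illegal
(3,1): no bracket -> illegal
(3,4): no bracket -> illegal
(4,0): no bracket -> illegal
(4,4): no bracket -> illegal
(5,0): flips 2 -> legal
(5,1): flips 2 -> legal
(5,2): no bracket -> illegal
(5,3): flips 2 -> legal
(5,4): no bracket -> illegal
W mobility = 4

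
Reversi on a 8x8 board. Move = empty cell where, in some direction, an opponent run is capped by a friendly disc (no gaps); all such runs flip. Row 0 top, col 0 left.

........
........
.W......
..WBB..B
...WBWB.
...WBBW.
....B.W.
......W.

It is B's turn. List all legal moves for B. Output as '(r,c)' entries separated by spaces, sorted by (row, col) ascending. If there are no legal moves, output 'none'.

(1,0): flips 3 -> legal
(1,1): no bracket -> illegal
(1,2): no bracket -> illegal
(2,0): no bracket -> illegal
(2,2): no bracket -> illegal
(2,3): no bracket -> illegal
(3,0): no bracket -> illegal
(3,1): flips 1 -> legal
(3,5): flips 1 -> legal
(3,6): flips 1 -> legal
(4,1): no bracket -> illegal
(4,2): flips 2 -> legal
(4,7): no bracket -> illegal
(5,2): flips 2 -> legal
(5,7): flips 1 -> legal
(6,2): flips 1 -> legal
(6,3): flips 2 -> legal
(6,5): no bracket -> illegal
(6,7): flips 2 -> legal
(7,5): no bracket -> illegal
(7,7): flips 1 -> legal

Answer: (1,0) (3,1) (3,5) (3,6) (4,2) (5,2) (5,7) (6,2) (6,3) (6,7) (7,7)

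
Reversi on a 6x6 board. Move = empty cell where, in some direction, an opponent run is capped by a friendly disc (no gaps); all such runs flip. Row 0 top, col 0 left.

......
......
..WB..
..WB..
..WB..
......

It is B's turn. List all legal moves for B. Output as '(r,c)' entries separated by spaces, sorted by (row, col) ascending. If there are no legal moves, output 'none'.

Answer: (1,1) (2,1) (3,1) (4,1) (5,1)

Derivation:
(1,1): flips 1 -> legal
(1,2): no bracket -> illegal
(1,3): no bracket -> illegal
(2,1): flips 2 -> legal
(3,1): flips 1 -> legal
(4,1): flips 2 -> legal
(5,1): flips 1 -> legal
(5,2): no bracket -> illegal
(5,3): no bracket -> illegal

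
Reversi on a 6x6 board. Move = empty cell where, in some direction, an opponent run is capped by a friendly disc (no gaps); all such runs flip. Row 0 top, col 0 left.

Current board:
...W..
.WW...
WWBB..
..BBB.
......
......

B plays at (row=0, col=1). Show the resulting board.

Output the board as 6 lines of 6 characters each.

Answer: .B.W..
.WB...
WWBB..
..BBB.
......
......

Derivation:
Place B at (0,1); scan 8 dirs for brackets.
Dir NW: edge -> no flip
Dir N: edge -> no flip
Dir NE: edge -> no flip
Dir W: first cell '.' (not opp) -> no flip
Dir E: first cell '.' (not opp) -> no flip
Dir SW: first cell '.' (not opp) -> no flip
Dir S: opp run (1,1) (2,1), next='.' -> no flip
Dir SE: opp run (1,2) capped by B -> flip
All flips: (1,2)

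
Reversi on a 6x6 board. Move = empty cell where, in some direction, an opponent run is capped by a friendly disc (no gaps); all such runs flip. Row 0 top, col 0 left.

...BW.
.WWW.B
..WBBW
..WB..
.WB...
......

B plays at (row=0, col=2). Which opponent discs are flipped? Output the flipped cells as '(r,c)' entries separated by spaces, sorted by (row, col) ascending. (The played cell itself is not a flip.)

Dir NW: edge -> no flip
Dir N: edge -> no flip
Dir NE: edge -> no flip
Dir W: first cell '.' (not opp) -> no flip
Dir E: first cell 'B' (not opp) -> no flip
Dir SW: opp run (1,1), next='.' -> no flip
Dir S: opp run (1,2) (2,2) (3,2) capped by B -> flip
Dir SE: opp run (1,3) capped by B -> flip

Answer: (1,2) (1,3) (2,2) (3,2)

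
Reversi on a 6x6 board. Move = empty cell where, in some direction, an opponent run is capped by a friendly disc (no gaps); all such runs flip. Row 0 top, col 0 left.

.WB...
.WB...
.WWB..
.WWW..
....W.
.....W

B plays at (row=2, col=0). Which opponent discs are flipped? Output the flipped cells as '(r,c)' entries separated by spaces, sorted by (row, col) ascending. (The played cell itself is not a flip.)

Dir NW: edge -> no flip
Dir N: first cell '.' (not opp) -> no flip
Dir NE: opp run (1,1) capped by B -> flip
Dir W: edge -> no flip
Dir E: opp run (2,1) (2,2) capped by B -> flip
Dir SW: edge -> no flip
Dir S: first cell '.' (not opp) -> no flip
Dir SE: opp run (3,1), next='.' -> no flip

Answer: (1,1) (2,1) (2,2)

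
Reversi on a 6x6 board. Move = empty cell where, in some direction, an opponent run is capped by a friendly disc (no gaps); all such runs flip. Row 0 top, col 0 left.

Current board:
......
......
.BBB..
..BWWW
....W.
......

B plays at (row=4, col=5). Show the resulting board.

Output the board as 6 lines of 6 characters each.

Answer: ......
......
.BBB..
..BWBW
....WB
......

Derivation:
Place B at (4,5); scan 8 dirs for brackets.
Dir NW: opp run (3,4) capped by B -> flip
Dir N: opp run (3,5), next='.' -> no flip
Dir NE: edge -> no flip
Dir W: opp run (4,4), next='.' -> no flip
Dir E: edge -> no flip
Dir SW: first cell '.' (not opp) -> no flip
Dir S: first cell '.' (not opp) -> no flip
Dir SE: edge -> no flip
All flips: (3,4)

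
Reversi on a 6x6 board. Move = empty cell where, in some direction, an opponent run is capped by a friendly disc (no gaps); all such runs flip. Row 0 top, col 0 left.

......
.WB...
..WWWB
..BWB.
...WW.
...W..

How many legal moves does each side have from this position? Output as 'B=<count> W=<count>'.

Answer: B=5 W=9

Derivation:
-- B to move --
(0,0): no bracket -> illegal
(0,1): no bracket -> illegal
(0,2): no bracket -> illegal
(1,0): flips 1 -> legal
(1,3): no bracket -> illegal
(1,4): flips 2 -> legal
(1,5): no bracket -> illegal
(2,0): no bracket -> illegal
(2,1): flips 3 -> legal
(3,1): no bracket -> illegal
(3,5): no bracket -> illegal
(4,2): no bracket -> illegal
(4,5): no bracket -> illegal
(5,2): flips 1 -> legal
(5,4): flips 2 -> legal
(5,5): no bracket -> illegal
B mobility = 5
-- W to move --
(0,1): flips 1 -> legal
(0,2): flips 1 -> legal
(0,3): no bracket -> illegal
(1,3): flips 1 -> legal
(1,4): no bracket -> illegal
(1,5): no bracket -> illegal
(2,1): flips 1 -> legal
(3,1): flips 1 -> legal
(3,5): flips 1 -> legal
(4,1): flips 1 -> legal
(4,2): flips 1 -> legal
(4,5): flips 1 -> legal
W mobility = 9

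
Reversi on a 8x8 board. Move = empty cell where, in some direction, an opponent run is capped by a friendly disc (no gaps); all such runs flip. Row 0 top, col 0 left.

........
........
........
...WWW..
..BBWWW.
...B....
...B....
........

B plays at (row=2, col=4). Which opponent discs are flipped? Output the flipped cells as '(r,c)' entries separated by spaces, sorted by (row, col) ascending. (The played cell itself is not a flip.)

Dir NW: first cell '.' (not opp) -> no flip
Dir N: first cell '.' (not opp) -> no flip
Dir NE: first cell '.' (not opp) -> no flip
Dir W: first cell '.' (not opp) -> no flip
Dir E: first cell '.' (not opp) -> no flip
Dir SW: opp run (3,3) capped by B -> flip
Dir S: opp run (3,4) (4,4), next='.' -> no flip
Dir SE: opp run (3,5) (4,6), next='.' -> no flip

Answer: (3,3)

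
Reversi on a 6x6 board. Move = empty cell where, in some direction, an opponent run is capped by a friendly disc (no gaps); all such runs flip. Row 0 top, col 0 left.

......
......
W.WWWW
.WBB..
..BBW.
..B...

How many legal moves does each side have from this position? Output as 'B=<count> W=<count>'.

-- B to move --
(1,0): no bracket -> illegal
(1,1): flips 1 -> legal
(1,2): flips 1 -> legal
(1,3): flips 1 -> legal
(1,4): flips 1 -> legal
(1,5): flips 1 -> legal
(2,1): no bracket -> illegal
(3,0): flips 1 -> legal
(3,4): no bracket -> illegal
(3,5): no bracket -> illegal
(4,0): no bracket -> illegal
(4,1): no bracket -> illegal
(4,5): flips 1 -> legal
(5,3): no bracket -> illegal
(5,4): no bracket -> illegal
(5,5): flips 1 -> legal
B mobility = 8
-- W to move --
(2,1): no bracket -> illegal
(3,4): flips 2 -> legal
(4,1): flips 3 -> legal
(5,1): flips 2 -> legal
(5,3): flips 3 -> legal
(5,4): no bracket -> illegal
W mobility = 4

Answer: B=8 W=4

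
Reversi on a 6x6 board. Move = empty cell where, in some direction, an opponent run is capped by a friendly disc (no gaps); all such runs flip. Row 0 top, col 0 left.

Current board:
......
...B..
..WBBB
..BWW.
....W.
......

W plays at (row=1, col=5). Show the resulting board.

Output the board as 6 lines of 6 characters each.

Answer: ......
...B.W
..WBWB
..BWW.
....W.
......

Derivation:
Place W at (1,5); scan 8 dirs for brackets.
Dir NW: first cell '.' (not opp) -> no flip
Dir N: first cell '.' (not opp) -> no flip
Dir NE: edge -> no flip
Dir W: first cell '.' (not opp) -> no flip
Dir E: edge -> no flip
Dir SW: opp run (2,4) capped by W -> flip
Dir S: opp run (2,5), next='.' -> no flip
Dir SE: edge -> no flip
All flips: (2,4)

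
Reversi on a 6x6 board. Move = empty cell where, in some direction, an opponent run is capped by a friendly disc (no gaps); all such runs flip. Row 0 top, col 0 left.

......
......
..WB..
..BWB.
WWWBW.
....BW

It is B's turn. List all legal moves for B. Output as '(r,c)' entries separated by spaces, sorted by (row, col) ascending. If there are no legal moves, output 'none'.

Answer: (1,2) (2,1) (4,5) (5,0) (5,2)

Derivation:
(1,1): no bracket -> illegal
(1,2): flips 1 -> legal
(1,3): no bracket -> illegal
(2,1): flips 1 -> legal
(2,4): no bracket -> illegal
(3,0): no bracket -> illegal
(3,1): no bracket -> illegal
(3,5): no bracket -> illegal
(4,5): flips 1 -> legal
(5,0): flips 1 -> legal
(5,1): no bracket -> illegal
(5,2): flips 1 -> legal
(5,3): no bracket -> illegal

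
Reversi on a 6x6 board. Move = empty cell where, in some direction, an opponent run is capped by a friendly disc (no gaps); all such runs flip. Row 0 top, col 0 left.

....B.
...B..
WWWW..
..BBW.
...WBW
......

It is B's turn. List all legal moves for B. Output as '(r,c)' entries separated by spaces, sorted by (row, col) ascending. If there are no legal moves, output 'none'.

(1,0): flips 1 -> legal
(1,1): flips 1 -> legal
(1,2): flips 1 -> legal
(1,4): flips 1 -> legal
(2,4): flips 1 -> legal
(2,5): no bracket -> illegal
(3,0): no bracket -> illegal
(3,1): flips 1 -> legal
(3,5): flips 1 -> legal
(4,2): flips 1 -> legal
(5,2): no bracket -> illegal
(5,3): flips 1 -> legal
(5,4): flips 1 -> legal
(5,5): no bracket -> illegal

Answer: (1,0) (1,1) (1,2) (1,4) (2,4) (3,1) (3,5) (4,2) (5,3) (5,4)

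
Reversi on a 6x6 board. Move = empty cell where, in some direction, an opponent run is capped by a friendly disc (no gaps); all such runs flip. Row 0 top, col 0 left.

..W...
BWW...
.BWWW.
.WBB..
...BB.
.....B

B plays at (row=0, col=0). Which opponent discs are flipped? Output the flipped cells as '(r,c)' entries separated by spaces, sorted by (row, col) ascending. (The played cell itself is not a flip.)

Dir NW: edge -> no flip
Dir N: edge -> no flip
Dir NE: edge -> no flip
Dir W: edge -> no flip
Dir E: first cell '.' (not opp) -> no flip
Dir SW: edge -> no flip
Dir S: first cell 'B' (not opp) -> no flip
Dir SE: opp run (1,1) (2,2) capped by B -> flip

Answer: (1,1) (2,2)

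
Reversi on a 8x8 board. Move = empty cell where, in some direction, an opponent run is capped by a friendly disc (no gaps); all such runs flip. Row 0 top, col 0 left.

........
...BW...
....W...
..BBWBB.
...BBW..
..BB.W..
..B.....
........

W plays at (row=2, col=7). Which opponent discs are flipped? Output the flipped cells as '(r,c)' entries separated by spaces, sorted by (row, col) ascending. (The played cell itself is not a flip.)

Dir NW: first cell '.' (not opp) -> no flip
Dir N: first cell '.' (not opp) -> no flip
Dir NE: edge -> no flip
Dir W: first cell '.' (not opp) -> no flip
Dir E: edge -> no flip
Dir SW: opp run (3,6) capped by W -> flip
Dir S: first cell '.' (not opp) -> no flip
Dir SE: edge -> no flip

Answer: (3,6)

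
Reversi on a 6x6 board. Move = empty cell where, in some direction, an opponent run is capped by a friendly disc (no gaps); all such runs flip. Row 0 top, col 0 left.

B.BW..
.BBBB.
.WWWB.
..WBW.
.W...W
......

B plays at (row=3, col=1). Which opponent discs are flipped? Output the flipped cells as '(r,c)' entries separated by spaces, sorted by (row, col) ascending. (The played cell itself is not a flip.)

Answer: (2,1) (2,2) (3,2)

Derivation:
Dir NW: first cell '.' (not opp) -> no flip
Dir N: opp run (2,1) capped by B -> flip
Dir NE: opp run (2,2) capped by B -> flip
Dir W: first cell '.' (not opp) -> no flip
Dir E: opp run (3,2) capped by B -> flip
Dir SW: first cell '.' (not opp) -> no flip
Dir S: opp run (4,1), next='.' -> no flip
Dir SE: first cell '.' (not opp) -> no flip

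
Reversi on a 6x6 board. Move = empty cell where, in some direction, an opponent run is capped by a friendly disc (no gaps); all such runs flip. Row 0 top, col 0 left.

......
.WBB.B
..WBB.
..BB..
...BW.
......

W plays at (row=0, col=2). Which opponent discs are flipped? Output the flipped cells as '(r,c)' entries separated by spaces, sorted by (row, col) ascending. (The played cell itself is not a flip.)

Answer: (1,2)

Derivation:
Dir NW: edge -> no flip
Dir N: edge -> no flip
Dir NE: edge -> no flip
Dir W: first cell '.' (not opp) -> no flip
Dir E: first cell '.' (not opp) -> no flip
Dir SW: first cell 'W' (not opp) -> no flip
Dir S: opp run (1,2) capped by W -> flip
Dir SE: opp run (1,3) (2,4), next='.' -> no flip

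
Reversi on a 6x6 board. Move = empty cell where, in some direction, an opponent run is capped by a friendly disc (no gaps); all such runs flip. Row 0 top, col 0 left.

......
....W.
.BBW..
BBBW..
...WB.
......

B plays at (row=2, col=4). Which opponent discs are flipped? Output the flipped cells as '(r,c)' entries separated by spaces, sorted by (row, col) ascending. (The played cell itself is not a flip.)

Dir NW: first cell '.' (not opp) -> no flip
Dir N: opp run (1,4), next='.' -> no flip
Dir NE: first cell '.' (not opp) -> no flip
Dir W: opp run (2,3) capped by B -> flip
Dir E: first cell '.' (not opp) -> no flip
Dir SW: opp run (3,3), next='.' -> no flip
Dir S: first cell '.' (not opp) -> no flip
Dir SE: first cell '.' (not opp) -> no flip

Answer: (2,3)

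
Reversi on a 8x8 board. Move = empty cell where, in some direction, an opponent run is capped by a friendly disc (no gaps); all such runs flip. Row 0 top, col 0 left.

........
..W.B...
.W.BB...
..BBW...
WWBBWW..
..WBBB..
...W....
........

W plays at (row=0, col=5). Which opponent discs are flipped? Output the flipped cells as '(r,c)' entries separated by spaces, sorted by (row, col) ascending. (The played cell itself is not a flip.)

Dir NW: edge -> no flip
Dir N: edge -> no flip
Dir NE: edge -> no flip
Dir W: first cell '.' (not opp) -> no flip
Dir E: first cell '.' (not opp) -> no flip
Dir SW: opp run (1,4) (2,3) (3,2) capped by W -> flip
Dir S: first cell '.' (not opp) -> no flip
Dir SE: first cell '.' (not opp) -> no flip

Answer: (1,4) (2,3) (3,2)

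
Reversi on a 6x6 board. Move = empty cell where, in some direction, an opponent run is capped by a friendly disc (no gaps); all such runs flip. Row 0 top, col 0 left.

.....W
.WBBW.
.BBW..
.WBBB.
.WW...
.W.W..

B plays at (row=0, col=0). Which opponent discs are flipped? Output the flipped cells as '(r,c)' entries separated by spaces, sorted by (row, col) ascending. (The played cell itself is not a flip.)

Answer: (1,1)

Derivation:
Dir NW: edge -> no flip
Dir N: edge -> no flip
Dir NE: edge -> no flip
Dir W: edge -> no flip
Dir E: first cell '.' (not opp) -> no flip
Dir SW: edge -> no flip
Dir S: first cell '.' (not opp) -> no flip
Dir SE: opp run (1,1) capped by B -> flip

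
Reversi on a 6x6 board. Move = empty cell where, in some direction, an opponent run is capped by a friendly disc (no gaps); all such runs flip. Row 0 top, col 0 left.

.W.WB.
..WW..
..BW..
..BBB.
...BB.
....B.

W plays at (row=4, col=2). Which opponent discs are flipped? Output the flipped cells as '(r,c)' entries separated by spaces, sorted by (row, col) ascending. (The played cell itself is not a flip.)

Answer: (2,2) (3,2)

Derivation:
Dir NW: first cell '.' (not opp) -> no flip
Dir N: opp run (3,2) (2,2) capped by W -> flip
Dir NE: opp run (3,3), next='.' -> no flip
Dir W: first cell '.' (not opp) -> no flip
Dir E: opp run (4,3) (4,4), next='.' -> no flip
Dir SW: first cell '.' (not opp) -> no flip
Dir S: first cell '.' (not opp) -> no flip
Dir SE: first cell '.' (not opp) -> no flip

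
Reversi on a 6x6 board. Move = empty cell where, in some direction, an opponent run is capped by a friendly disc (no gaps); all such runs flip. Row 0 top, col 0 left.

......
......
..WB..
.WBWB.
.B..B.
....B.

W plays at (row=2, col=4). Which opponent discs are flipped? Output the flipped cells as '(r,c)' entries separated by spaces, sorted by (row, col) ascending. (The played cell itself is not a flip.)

Answer: (2,3)

Derivation:
Dir NW: first cell '.' (not opp) -> no flip
Dir N: first cell '.' (not opp) -> no flip
Dir NE: first cell '.' (not opp) -> no flip
Dir W: opp run (2,3) capped by W -> flip
Dir E: first cell '.' (not opp) -> no flip
Dir SW: first cell 'W' (not opp) -> no flip
Dir S: opp run (3,4) (4,4) (5,4), next=edge -> no flip
Dir SE: first cell '.' (not opp) -> no flip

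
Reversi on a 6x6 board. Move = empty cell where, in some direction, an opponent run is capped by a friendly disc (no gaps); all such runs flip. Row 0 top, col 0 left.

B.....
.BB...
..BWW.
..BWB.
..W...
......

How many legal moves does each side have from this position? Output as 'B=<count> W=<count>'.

Answer: B=4 W=8

Derivation:
-- B to move --
(1,3): no bracket -> illegal
(1,4): flips 2 -> legal
(1,5): no bracket -> illegal
(2,5): flips 2 -> legal
(3,1): no bracket -> illegal
(3,5): no bracket -> illegal
(4,1): no bracket -> illegal
(4,3): no bracket -> illegal
(4,4): flips 1 -> legal
(5,1): no bracket -> illegal
(5,2): flips 1 -> legal
(5,3): no bracket -> illegal
B mobility = 4
-- W to move --
(0,1): flips 1 -> legal
(0,2): flips 3 -> legal
(0,3): no bracket -> illegal
(1,0): no bracket -> illegal
(1,3): no bracket -> illegal
(2,0): no bracket -> illegal
(2,1): flips 1 -> legal
(2,5): no bracket -> illegal
(3,1): flips 1 -> legal
(3,5): flips 1 -> legal
(4,1): flips 1 -> legal
(4,3): no bracket -> illegal
(4,4): flips 1 -> legal
(4,5): flips 1 -> legal
W mobility = 8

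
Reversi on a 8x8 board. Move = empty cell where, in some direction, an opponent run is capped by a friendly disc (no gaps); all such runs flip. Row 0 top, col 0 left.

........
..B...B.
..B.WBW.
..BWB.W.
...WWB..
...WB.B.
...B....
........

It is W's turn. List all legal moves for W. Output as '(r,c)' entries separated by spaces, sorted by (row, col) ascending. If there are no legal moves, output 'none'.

(0,1): no bracket -> illegal
(0,2): no bracket -> illegal
(0,3): no bracket -> illegal
(0,5): no bracket -> illegal
(0,6): flips 1 -> legal
(0,7): flips 3 -> legal
(1,1): flips 1 -> legal
(1,3): no bracket -> illegal
(1,4): flips 1 -> legal
(1,5): no bracket -> illegal
(1,7): no bracket -> illegal
(2,1): flips 1 -> legal
(2,3): no bracket -> illegal
(2,7): no bracket -> illegal
(3,1): flips 1 -> legal
(3,5): flips 1 -> legal
(4,1): no bracket -> illegal
(4,2): no bracket -> illegal
(4,6): flips 1 -> legal
(4,7): no bracket -> illegal
(5,2): no bracket -> illegal
(5,5): flips 1 -> legal
(5,7): no bracket -> illegal
(6,2): no bracket -> illegal
(6,4): flips 1 -> legal
(6,5): flips 1 -> legal
(6,6): no bracket -> illegal
(6,7): no bracket -> illegal
(7,2): flips 3 -> legal
(7,3): flips 1 -> legal
(7,4): no bracket -> illegal

Answer: (0,6) (0,7) (1,1) (1,4) (2,1) (3,1) (3,5) (4,6) (5,5) (6,4) (6,5) (7,2) (7,3)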